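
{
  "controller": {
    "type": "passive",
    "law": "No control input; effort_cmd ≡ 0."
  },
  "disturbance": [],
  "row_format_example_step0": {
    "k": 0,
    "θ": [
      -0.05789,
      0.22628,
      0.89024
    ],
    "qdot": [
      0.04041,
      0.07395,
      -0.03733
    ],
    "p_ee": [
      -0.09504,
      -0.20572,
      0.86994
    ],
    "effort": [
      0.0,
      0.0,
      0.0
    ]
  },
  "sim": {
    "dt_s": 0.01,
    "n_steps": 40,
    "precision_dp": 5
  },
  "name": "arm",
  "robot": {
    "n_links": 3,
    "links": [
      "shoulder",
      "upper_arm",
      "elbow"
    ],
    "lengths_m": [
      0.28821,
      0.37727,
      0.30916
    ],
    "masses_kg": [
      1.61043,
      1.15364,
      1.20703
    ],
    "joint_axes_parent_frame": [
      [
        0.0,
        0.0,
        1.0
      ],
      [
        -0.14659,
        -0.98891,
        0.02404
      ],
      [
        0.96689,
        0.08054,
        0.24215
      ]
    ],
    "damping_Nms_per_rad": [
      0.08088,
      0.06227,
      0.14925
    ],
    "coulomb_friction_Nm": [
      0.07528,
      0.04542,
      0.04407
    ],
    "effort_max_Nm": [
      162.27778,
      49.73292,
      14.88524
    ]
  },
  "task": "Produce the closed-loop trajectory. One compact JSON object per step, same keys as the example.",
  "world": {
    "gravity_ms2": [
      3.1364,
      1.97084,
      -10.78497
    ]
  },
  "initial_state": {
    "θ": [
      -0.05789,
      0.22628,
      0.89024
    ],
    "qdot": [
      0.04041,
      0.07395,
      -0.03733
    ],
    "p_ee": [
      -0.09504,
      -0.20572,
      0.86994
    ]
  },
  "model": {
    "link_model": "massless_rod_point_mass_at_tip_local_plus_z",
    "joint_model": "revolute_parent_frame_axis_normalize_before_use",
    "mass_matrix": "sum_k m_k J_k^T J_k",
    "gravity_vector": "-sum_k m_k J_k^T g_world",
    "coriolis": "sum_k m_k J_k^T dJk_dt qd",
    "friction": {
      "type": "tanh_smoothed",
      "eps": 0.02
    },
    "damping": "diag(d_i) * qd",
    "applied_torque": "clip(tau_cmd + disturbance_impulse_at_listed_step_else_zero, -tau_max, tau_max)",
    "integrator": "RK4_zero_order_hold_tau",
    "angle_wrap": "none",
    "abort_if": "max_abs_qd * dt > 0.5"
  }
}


{"k":1,"\u03b8":[-0.05895,0.22676,0.89148],"qdot":[-0.23659,0.02577,0.27829],"p_ee":[-0.09539,-0.2058,0.86967],"effort":[0.0,0.0,0.0]}
{"k":2,"\u03b8":[-0.06255,0.22681,0.89577],"qdot":[-0.47874,-0.01504,0.5795],"p_ee":[-0.09569,-0.2063,0.86882],"effort":[0.0,0.0,0.0]}
{"k":3,"\u03b8":[-0.06844,0.22648,0.90303],"qdot":[-0.69548,-0.05072,0.87061],"p_ee":[-0.09593,-0.20719,0.86738],"effort":[0.0,0.0,0.0]}
{"k":4,"\u03b8":[-0.07638,0.22581,0.91315],"qdot":[-0.88978,-0.08327,1.15196],"p_ee":[-0.09612,-0.20847,0.86538],"effort":[0.0,0.0,0.0]}
{"k":5,"\u03b8":[-0.08616,0.22482,0.92604],"qdot":[-1.06103,-0.11291,1.42381],"p_ee":[-0.09624,-0.21014,0.8628],"effort":[0.0,0.0,0.0]}
{"k":6,"\u03b8":[-0.09753,0.22356,0.9416],"qdot":[-1.20872,-0.1396,1.68669],"p_ee":[-0.09629,-0.21217,0.85964],"effort":[0.0,0.0,0.0]}
{"k":7,"\u03b8":[-0.11025,0.22204,0.95975],"qdot":[-1.33286,-0.16326,1.94145],"p_ee":[-0.09627,-0.21456,0.8559],"effort":[0.0,0.0,0.0]}
{"k":8,"\u03b8":[-0.12411,0.2203,0.98041],"qdot":[-1.43395,-0.18382,2.18919],"p_ee":[-0.09619,-0.21729,0.85157],"effort":[0.0,0.0,0.0]}
{"k":9,"\u03b8":[-0.13886,0.21838,1.00351],"qdot":[-1.51295,-0.20117,2.43121],"p_ee":[-0.09602,-0.22033,0.84662],"effort":[0.0,0.0,0.0]}
{"k":10,"\u03b8":[-0.1543,0.21629,1.02902],"qdot":[-1.57128,-0.21526,2.66895],"p_ee":[-0.09576,-0.22367,0.84105],"effort":[0.0,0.0,0.0]}
{"k":11,"\u03b8":[-0.17022,0.21408,1.05688],"qdot":[-1.61078,-0.2261,2.9039],"p_ee":[-0.09541,-0.22727,0.83482],"effort":[0.0,0.0,0.0]}
{"k":12,"\u03b8":[-0.18646,0.21178,1.08709],"qdot":[-1.63369,-0.23382,3.13759],"p_ee":[-0.09494,-0.23111,0.82793],"effort":[0.0,0.0,0.0]}
{"k":13,"\u03b8":[-0.20285,0.20941,1.11963],"qdot":[-1.64259,-0.23865,3.37144],"p_ee":[-0.09435,-0.23514,0.82032],"effort":[0.0,0.0,0.0]}
{"k":14,"\u03b8":[-0.21927,0.20701,1.15452],"qdot":[-1.64037,-0.24104,3.60676],"p_ee":[-0.09361,-0.23932,0.81199],"effort":[0.0,0.0,0.0]}
{"k":15,"\u03b8":[-0.23563,0.2046,1.19178],"qdot":[-1.63015,-0.24159,3.84465],"p_ee":[-0.09271,-0.24359,0.8029],"effort":[0.0,0.0,0.0]}
{"k":16,"\u03b8":[-0.25186,0.20219,1.23143],"qdot":[-1.61516,-0.24115,4.08592],"p_ee":[-0.09161,-0.24791,0.79303],"effort":[0.0,0.0,0.0]}
{"k":17,"\u03b8":[-0.26793,0.19978,1.27351],"qdot":[-1.59869,-0.24078,4.33111],"p_ee":[-0.09028,-0.25219,0.78234],"effort":[0.0,0.0,0.0]}
{"k":18,"\u03b8":[-0.28384,0.19737,1.31806],"qdot":[-1.58397,-0.24178,4.5804],"p_ee":[-0.08871,-0.25637,0.77081],"effort":[0.0,0.0,0.0]}
{"k":19,"\u03b8":[-0.29962,0.19493,1.36513],"qdot":[-1.57407,-0.24566,4.83363],"p_ee":[-0.08686,-0.26035,0.75843],"effort":[0.0,0.0,0.0]}
{"k":20,"\u03b8":[-0.31535,0.19244,1.41475],"qdot":[-1.57182,-0.25414,5.09029],"p_ee":[-0.08469,-0.26405,0.74518],"effort":[0.0,0.0,0.0]}
{"k":21,"\u03b8":[-0.33109,0.18983,1.46695],"qdot":[-1.57973,-0.26907,5.34957],"p_ee":[-0.08218,-0.26737,0.73106],"effort":[0.0,0.0,0.0]}
{"k":22,"\u03b8":[-0.34698,0.18703,1.52174],"qdot":[-1.59994,-0.29245,5.61038],"p_ee":[-0.07929,-0.27021,0.71607],"effort":[0.0,0.0,0.0]}
{"k":23,"\u03b8":[-0.36314,0.18394,1.57915],"qdot":[-1.63422,-0.32632,5.87147],"p_ee":[-0.07599,-0.27245,0.70022],"effort":[0.0,0.0,0.0]}
{"k":24,"\u03b8":[-0.37972,0.18046,1.63917],"qdot":[-1.684,-0.37273,6.13149],"p_ee":[-0.07226,-0.274,0.68355],"effort":[0.0,0.0,0.0]}
{"k":25,"\u03b8":[-0.39687,0.17644,1.70178],"qdot":[-1.75041,-0.43363,6.38913],"p_ee":[-0.06807,-0.27474,0.66609],"effort":[0.0,0.0,0.0]}
{"k":26,"\u03b8":[-0.41478,0.17173,1.76694],"qdot":[-1.83446,-0.51087,6.64328],"p_ee":[-0.0634,-0.27457,0.64791],"effort":[0.0,0.0,0.0]}
{"k":27,"\u03b8":[-0.43363,0.16616,1.83463],"qdot":[-1.93723,-0.60605,6.89315],"p_ee":[-0.05824,-0.2734,0.62907],"effort":[0.0,0.0,0.0]}
{"k":28,"\u03b8":[-0.4536,0.15955,1.90479],"qdot":[-2.06019,-0.72053,7.13849],"p_ee":[-0.05258,-0.27113,0.60966],"effort":[0.0,0.0,0.0]}
{"k":29,"\u03b8":[-0.4749,0.15168,1.97738],"qdot":[-2.2057,-0.85537,7.37976],"p_ee":[-0.04642,-0.26768,0.58977],"effort":[0.0,0.0,0.0]}
{"k":30,"\u03b8":[-0.4978,0.14237,2.05238],"qdot":[-2.37767,-1.0113,7.61847],"p_ee":[-0.03977,-0.26299,0.56951],"effort":[0.0,0.0,0.0]}
{"k":31,"\u03b8":[-0.52257,0.13139,2.12975],"qdot":[-2.58257,-1.18875,7.85749],"p_ee":[-0.03264,-0.25701,0.54902],"effort":[0.0,0.0,0.0]}
{"k":32,"\u03b8":[-0.54959,0.11852,2.20954],"qdot":[-2.83104,-1.38779,8.10172],"p_ee":[-0.02504,-0.24969,0.52842],"effort":[0.0,0.0,0.0]}
{"k":33,"\u03b8":[-0.57939,0.10356,2.29183],"qdot":[-3.14055,-1.60817,8.35911],"p_ee":[-0.017,-0.24101,0.50786],"effort":[0.0,0.0,0.0]}
{"k":34,"\u03b8":[-0.6127,0.08629,2.37681],"qdot":[-3.54011,-1.84931,8.64273],"p_ee":[-0.00855,-0.23097,0.48752],"effort":[0.0,0.0,0.0]}
{"k":35,"\u03b8":[-0.65065,0.06651,2.46484],"qdot":[-4.07933,-2.11026,8.9748],"p_ee":[0.00029,-0.2196,0.46756],"effort":[0.0,0.0,0.0]}
{"k":36,"\u03b8":[-0.69504,0.04402,2.5566],"qdot":[-4.84728,-2.3898,9.39544],"p_ee":[0.00951,-0.20694,0.44819],"effort":[0.0,0.0,0.0]}
{"k":37,"\u03b8":[-0.74891,0.01865,2.6533],"qdot":[-6.01621,-2.68688,9.98354],"p_ee":[0.01911,-0.1931,0.42965],"effort":[0.0,0.0,0.0]}
{"k":38,"\u03b8":[-0.81787,-0.00978,2.75737],"qdot":[-7.95682,-3.00247,10.91355],"p_ee":[0.02913,-0.17828,0.41221],"effort":[0.0,0.0,0.0]}
{"k":39,"\u03b8":[-0.91344,-0.04149,2.87408],"qdot":[-11.57352,-3.34811,12.628],"p_ee":[0.03983,-0.16289,0.39632],"effort":[0.0,0.0,0.0]}
{"k":40,"\u03b8":[-1.06067,-0.07702,3.01557],"qdot":[-18.01203,-3.78408,15.75639],"p_ee":[0.05212,-0.1484,0.38307]}


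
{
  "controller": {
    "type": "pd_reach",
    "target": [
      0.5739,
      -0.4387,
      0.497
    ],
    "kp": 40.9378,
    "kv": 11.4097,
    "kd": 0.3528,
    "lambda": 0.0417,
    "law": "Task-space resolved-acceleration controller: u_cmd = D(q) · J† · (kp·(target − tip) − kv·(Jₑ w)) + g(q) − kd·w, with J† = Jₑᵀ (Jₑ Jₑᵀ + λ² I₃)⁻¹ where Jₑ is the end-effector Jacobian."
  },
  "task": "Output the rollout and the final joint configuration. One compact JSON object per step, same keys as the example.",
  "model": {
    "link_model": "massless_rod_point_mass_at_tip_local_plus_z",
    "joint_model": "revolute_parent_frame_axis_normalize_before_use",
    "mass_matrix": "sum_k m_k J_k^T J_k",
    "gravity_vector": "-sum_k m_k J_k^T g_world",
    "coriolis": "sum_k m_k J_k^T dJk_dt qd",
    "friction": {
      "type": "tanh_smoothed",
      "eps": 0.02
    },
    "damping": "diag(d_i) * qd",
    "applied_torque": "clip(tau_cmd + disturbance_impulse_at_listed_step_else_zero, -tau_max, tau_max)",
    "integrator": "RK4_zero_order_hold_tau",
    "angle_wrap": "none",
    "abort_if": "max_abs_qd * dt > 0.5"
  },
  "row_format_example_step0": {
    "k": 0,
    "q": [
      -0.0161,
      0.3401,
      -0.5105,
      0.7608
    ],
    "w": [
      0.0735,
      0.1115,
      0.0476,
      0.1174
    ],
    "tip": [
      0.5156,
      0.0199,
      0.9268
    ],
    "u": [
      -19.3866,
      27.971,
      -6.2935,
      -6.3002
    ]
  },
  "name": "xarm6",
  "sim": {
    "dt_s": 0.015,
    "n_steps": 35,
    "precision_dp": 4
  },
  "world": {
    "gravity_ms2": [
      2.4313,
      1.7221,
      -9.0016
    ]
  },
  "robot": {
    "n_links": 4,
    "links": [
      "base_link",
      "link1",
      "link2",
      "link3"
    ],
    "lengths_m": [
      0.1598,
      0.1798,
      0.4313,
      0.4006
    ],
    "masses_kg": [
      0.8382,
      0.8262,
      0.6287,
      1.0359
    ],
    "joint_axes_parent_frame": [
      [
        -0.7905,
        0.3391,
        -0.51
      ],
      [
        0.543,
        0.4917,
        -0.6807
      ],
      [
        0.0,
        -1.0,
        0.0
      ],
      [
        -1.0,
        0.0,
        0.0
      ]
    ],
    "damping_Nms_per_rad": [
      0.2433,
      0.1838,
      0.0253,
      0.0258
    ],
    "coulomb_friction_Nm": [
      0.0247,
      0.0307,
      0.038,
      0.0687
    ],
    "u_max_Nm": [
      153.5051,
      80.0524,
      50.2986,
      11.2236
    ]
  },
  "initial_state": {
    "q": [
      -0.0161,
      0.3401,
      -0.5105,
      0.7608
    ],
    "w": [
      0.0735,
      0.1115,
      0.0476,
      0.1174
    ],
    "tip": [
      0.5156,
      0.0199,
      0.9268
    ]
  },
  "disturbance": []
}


{"k":1,"q":[-0.0198,0.3442,-0.5124,0.7685],"w":[-0.5602,0.4363,-0.2952,0.9042],"tip":[0.5163,0.0177,0.9244],"u":[-16.5181,22.3759,-3.7232,-5.7565]}
{"k":2,"q":[-0.0319,0.3527,-0.5188,0.7862],"w":[-1.0563,0.6968,-0.5666,1.4482],"tip":[0.5177,0.0116,0.9187],"u":[-13.8684,17.3634,-1.4329,-5.1698]}
{"k":3,"q":[-0.0504,0.3649,-0.5287,0.8107],"w":[-1.4247,0.9227,-0.7539,1.7989],"tip":[0.5195,0.0023,0.9106],"u":[-11.462,12.8836,0.5489,-4.5643]}
{"k":4,"q":[-0.0737,0.3803,-0.5407,0.8392],"w":[-1.6828,1.1265,-0.8594,2.0007],"tip":[0.5217,-0.0098,0.9004],"u":[-9.3104,8.8977,2.2217,-3.9581]}
{"k":5,"q":[-0.1001,0.3986,-0.5538,0.87],"w":[-1.8527,1.3093,-0.8958,2.0894],"tip":[0.5243,-0.024,0.8887],"u":[-7.4106,5.3727,3.6037,-3.3643]}
{"k":6,"q":[-0.1286,0.4195,-0.5671,0.9014],"w":[-1.9559,1.4682,-0.879,2.0943],"tip":[0.5271,-0.04,0.8759],"u":[-5.7477,2.2764,4.7237,-2.7928]}
{"k":7,"q":[-0.1583,0.4426,-0.5798,0.9325],"w":[-2.0104,1.6007,-0.8236,2.0392],"tip":[0.5302,-0.0572,0.8623],"u":[-4.3001,-0.4245,5.6147,-2.2509]}
{"k":8,"q":[-0.1885,0.4674,-0.5915,0.9624],"w":[-2.0303,1.7053,-0.7422,1.9431],"tip":[0.5334,-0.0753,0.8481],"u":[-3.0434,-2.7641,6.3098,-1.7435]}
{"k":9,"q":[-0.2189,0.4936,-0.6019,0.9906],"w":[-2.0262,1.7822,-0.6444,1.8207],"tip":[0.5368,-0.094,0.8335],"u":[-1.9536,-4.7772,6.8405,-1.274]}
{"k":10,"q":[-0.2491,0.5207,-0.6108,1.0169],"w":[-2.0058,1.8327,-0.5378,1.6837],"tip":[0.5402,-0.113,0.8187],"u":[-1.0078,-6.4974,7.2351,-0.8443]}
{"k":11,"q":[-0.2789,0.5484,-0.618,1.0411],"w":[-1.9743,1.8591,-0.4279,1.5409],"tip":[0.5437,-0.1321,0.8038],"u":[-0.1861,-7.9572,7.5186,-0.4549]}
{"k":12,"q":[-0.3081,0.5764,-0.6235,1.0631],"w":[-1.9352,1.8642,-0.3187,1.3986],"tip":[0.5472,-0.151,0.789],"u":[0.5292,-9.187,7.7128,-0.1056]}
{"k":13,"q":[-0.3368,0.6043,-0.6275,1.0831],"w":[-1.8908,1.8509,-0.2131,1.2614],"tip":[0.5506,-0.1695,0.7744],"u":[1.1529,-10.215,7.8361,0.2045]}
{"k":14,"q":[-0.3648,0.6318,-0.6299,1.1011],"w":[-1.8426,1.8224,-0.1133,1.1325],"tip":[0.554,-0.1876,0.7599],"u":[1.6978,-11.0667,7.9038,0.4769]}
{"k":15,"q":[-0.392,0.6589,-0.6309,1.1172],"w":[-1.7915,1.7811,-0.0208,1.0136],"tip":[0.5574,-0.2051,0.7458],"u":[2.1745,-11.765,7.9291,0.7136]}
{"k":16,"q":[-0.4184,0.6852,-0.6306,1.1315],"w":[-1.7441,1.7247,0.0571,0.901],"tip":[0.5606,-0.222,0.732],"u":[2.5871,-12.3232,7.9274,0.9187]}
{"k":17,"q":[-0.4442,0.7106,-0.6292,1.1443],"w":[-1.6948,1.6612,0.1266,0.8007],"tip":[0.5638,-0.2381,0.7186],"u":[2.9483,-12.7693,7.9035,1.0929]}
{"k":18,"q":[-0.4692,0.735,-0.6268,1.1556],"w":[-1.6424,1.5939,0.1891,0.7137],"tip":[0.5668,-0.2534,0.7056],"u":[3.2664,-13.1216,7.8623,1.2381]}
{"k":19,"q":[-0.4934,0.7584,-0.6236,1.1658],"w":[-1.5875,1.524,0.2442,0.6388],"tip":[0.5698,-0.268,0.693],"u":[3.5466,-13.3933,7.8089,1.3574]}
{"k":20,"q":[-0.5167,0.7807,-0.6195,1.1749],"w":[-1.5307,1.4524,0.2915,0.5746],"tip":[0.5725,-0.2817,0.681],"u":[3.7935,-13.596,7.7472,1.4535]}
{"k":21,"q":[-0.5392,0.802,-0.6148,1.1831],"w":[-1.4724,1.3803,0.3311,0.52],"tip":[0.5752,-0.2946,0.6694],"u":[4.0109,-13.74,7.6805,1.529]}
{"k":22,"q":[-0.5608,0.8222,-0.6096,1.1905],"w":[-1.4131,1.3082,0.3633,0.4738],"tip":[0.5776,-0.3066,0.6583],"u":[4.2023,-13.8345,7.611,1.5864]}
{"k":23,"q":[-0.5816,0.8413,-0.604,1.1974],"w":[-1.3532,1.237,0.3886,0.4349],"tip":[0.5799,-0.3179,0.6477],"u":[4.3709,-13.8873,7.5404,1.628]}
{"k":24,"q":[-0.6014,0.8593,-0.598,1.2036],"w":[-1.2931,1.1671,0.4075,0.4022],"tip":[0.5821,-0.3284,0.6376],"u":[4.5191,-13.9053,7.47,1.656]}
{"k":25,"q":[-0.6203,0.8763,-0.5918,1.2095],"w":[-1.2332,1.0991,0.4205,0.3748],"tip":[0.5841,-0.3381,0.628],"u":[4.6493,-13.8946,7.4004,1.6722]}
{"k":26,"q":[-0.6383,0.8923,-0.5854,1.2149],"w":[-1.1739,1.0332,0.4283,0.352],"tip":[0.5859,-0.3472,0.6189],"u":[4.7636,-13.8604,7.3323,1.6784]}
{"k":27,"q":[-0.6555,0.9073,-0.5789,1.2201],"w":[-1.1154,0.9697,0.4316,0.3329],"tip":[0.5876,-0.3555,0.6103],"u":[4.8638,-13.8071,7.266,1.6762]}
{"k":28,"q":[-0.6717,0.9214,-0.5724,1.2249],"w":[-1.0579,0.9087,0.4309,0.317],"tip":[0.5891,-0.3632,0.6022],"u":[4.9514,-13.7385,7.2015,1.6672]}
{"k":29,"q":[-0.6872,0.9346,-0.566,1.2296],"w":[-1.0019,0.8505,0.4269,0.3037],"tip":[0.5905,-0.3702,0.5945],"u":[5.0278,-13.658,7.1388,1.6524]}
{"k":30,"q":[-0.7018,0.947,-0.5597,1.2341],"w":[-0.9474,0.795,0.4202,0.2924],"tip":[0.5918,-0.3767,0.5874],"u":[5.0943,-13.5683,7.0781,1.633]}
{"k":31,"q":[-0.7156,0.9585,-0.5534,1.2384],"w":[-0.8945,0.7423,0.4112,0.2829],"tip":[0.5929,-0.3826,0.5806],"u":[5.152,-13.4718,7.0191,1.61]}
{"k":32,"q":[-0.7286,0.9693,-0.5473,1.2425],"w":[-0.8436,0.6923,0.4003,0.2747],"tip":[0.5939,-0.3881,0.5743],"u":[5.2018,-13.3706,6.9618,1.5843]}
{"k":33,"q":[-0.7409,0.9793,-0.5414,1.2466],"w":[-0.7946,0.6451,0.3881,0.2675],"tip":[0.5948,-0.393,0.5684],"u":[5.2447,-13.2662,6.9061,1.5564]}
{"k":34,"q":[-0.7524,0.9887,-0.5357,1.2506],"w":[-0.7476,0.6006,0.3749,0.2612],"tip":[0.5955,-0.3976,0.5629],"u":[5.2815,-13.1602,6.8519,1.5272]}
{"k":35,"q":[-0.7633,0.9974,-0.5302,1.2545],"w":[-0.7027,0.5586,0.3609,0.2555],"tip":[0.5961,-0.4017,0.5578]}
{"summary": "final q (rad): -0.7633 0.9974 -0.5302 1.2545"}


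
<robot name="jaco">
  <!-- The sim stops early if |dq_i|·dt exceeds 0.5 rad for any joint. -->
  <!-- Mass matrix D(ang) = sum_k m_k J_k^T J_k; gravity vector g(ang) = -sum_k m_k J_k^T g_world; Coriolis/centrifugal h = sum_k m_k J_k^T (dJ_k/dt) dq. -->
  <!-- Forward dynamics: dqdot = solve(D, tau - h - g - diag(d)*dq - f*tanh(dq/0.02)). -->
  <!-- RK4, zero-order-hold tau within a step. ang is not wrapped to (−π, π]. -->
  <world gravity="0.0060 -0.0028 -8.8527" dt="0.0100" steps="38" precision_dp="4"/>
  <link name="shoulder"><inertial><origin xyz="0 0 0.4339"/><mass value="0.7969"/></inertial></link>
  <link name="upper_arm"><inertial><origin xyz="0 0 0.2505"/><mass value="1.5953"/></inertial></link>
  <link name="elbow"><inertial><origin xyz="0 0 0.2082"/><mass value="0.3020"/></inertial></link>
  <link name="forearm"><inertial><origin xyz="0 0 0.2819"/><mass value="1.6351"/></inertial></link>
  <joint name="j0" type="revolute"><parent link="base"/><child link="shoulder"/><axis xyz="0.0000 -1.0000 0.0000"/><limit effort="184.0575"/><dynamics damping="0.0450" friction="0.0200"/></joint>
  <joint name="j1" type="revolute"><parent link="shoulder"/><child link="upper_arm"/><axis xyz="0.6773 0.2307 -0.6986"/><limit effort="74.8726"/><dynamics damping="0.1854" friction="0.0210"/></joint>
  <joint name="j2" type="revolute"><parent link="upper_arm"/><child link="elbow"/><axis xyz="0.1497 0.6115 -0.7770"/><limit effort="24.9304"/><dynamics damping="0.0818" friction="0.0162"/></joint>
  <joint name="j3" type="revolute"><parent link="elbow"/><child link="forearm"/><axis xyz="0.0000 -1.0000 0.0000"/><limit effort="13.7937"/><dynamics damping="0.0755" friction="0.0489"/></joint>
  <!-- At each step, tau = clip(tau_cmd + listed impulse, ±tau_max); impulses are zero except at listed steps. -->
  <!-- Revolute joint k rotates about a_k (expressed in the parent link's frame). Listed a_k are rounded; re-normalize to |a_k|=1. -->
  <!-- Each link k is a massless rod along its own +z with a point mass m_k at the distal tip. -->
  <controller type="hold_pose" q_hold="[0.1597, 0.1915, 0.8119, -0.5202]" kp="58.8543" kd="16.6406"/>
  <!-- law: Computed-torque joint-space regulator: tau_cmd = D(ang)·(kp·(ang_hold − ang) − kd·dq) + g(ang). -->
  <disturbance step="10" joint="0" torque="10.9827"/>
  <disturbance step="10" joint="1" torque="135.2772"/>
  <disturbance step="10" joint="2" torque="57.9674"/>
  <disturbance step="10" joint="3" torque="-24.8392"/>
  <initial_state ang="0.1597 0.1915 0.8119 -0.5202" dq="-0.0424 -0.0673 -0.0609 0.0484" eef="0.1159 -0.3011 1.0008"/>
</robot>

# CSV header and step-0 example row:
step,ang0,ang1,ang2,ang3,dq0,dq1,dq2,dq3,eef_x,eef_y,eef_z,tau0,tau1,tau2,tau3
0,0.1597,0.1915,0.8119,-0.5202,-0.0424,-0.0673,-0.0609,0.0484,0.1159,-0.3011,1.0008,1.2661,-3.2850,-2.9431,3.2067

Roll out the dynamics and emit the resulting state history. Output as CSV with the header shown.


step,ang0,ang1,ang2,ang3,dq0,dq1,dq2,dq3,eef_x,eef_y,eef_z,tau0,tau1,tau2,tau3
1,0.1593,0.1909,0.8112,-0.5199,-0.0345,-0.0499,-0.0730,0.0210,0.1162,-0.3006,1.0012,1.0614,-3.4518,-3.0214,3.2454
2,0.1590,0.1905,0.8105,-0.5197,-0.0281,-0.0395,-0.0672,0.0097,0.1165,-0.3002,1.0015,0.8818,-3.5975,-3.0901,3.2764
3,0.1587,0.1901,0.8099,-0.5196,-0.0228,-0.0330,-0.0535,0.0069,0.1167,-0.2998,1.0017,0.7246,-3.7249,-3.1501,3.3017
4,0.1585,0.1898,0.8094,-0.5196,-0.0183,-0.0278,-0.0401,0.0059,0.1169,-0.2995,1.0019,0.5870,-3.8362,-3.2023,3.3232
5,0.1584,0.1896,0.8091,-0.5195,-0.0145,-0.0232,-0.0287,0.0052,0.1171,-0.2993,1.0020,0.4668,-3.9333,-3.2477,3.3418
6,0.1583,0.1893,0.8088,-0.5195,-0.0112,-0.0190,-0.0199,0.0042,0.1172,-0.2991,1.0021,0.3618,-4.0179,-3.2871,3.3578
7,0.1582,0.1892,0.8087,-0.5194,-0.0083,-0.0150,-0.0134,0.0031,0.1173,-0.2990,1.0022,0.2702,-4.0915,-3.3209,3.3714
8,0.1581,0.1890,0.8086,-0.5194,-0.0060,-0.0112,-0.0087,0.0019,0.1174,-0.2989,1.0023,0.1905,-4.1554,-3.3499,3.3828
9,0.1580,0.1889,0.8085,-0.5194,-0.0040,-0.0079,-0.0051,0.0010,0.1174,-0.2988,1.0023,0.1210,-4.2108,-3.3748,3.3923
10,0.1580,0.1889,0.8085,-0.5194,-0.0023,-0.0049,-0.0024,0.0003,0.1174,-0.2988,1.0023,11.0433,74.8726,24.9304,-13.7937
11,0.1587,0.2099,0.7605,-0.5485,0.1171,4.1273,-9.2494,-5.6300,0.1173,-0.3009,1.0008,-1.8640,-17.7152,-8.3020,6.2229
12,0.1595,0.2452,0.6847,-0.5945,0.0504,2.9493,-6.0587,-3.6534,0.1169,-0.3048,0.9978,-1.7440,-15.9598,-7.7788,5.6351
13,0.1598,0.2704,0.6348,-0.6244,0.0214,2.1129,-3.9803,-2.3701,0.1165,-0.3082,0.9954,-1.6494,-14.4296,-7.2766,5.1933
14,0.1599,0.2884,0.6023,-0.6437,0.0090,1.5056,-2.5780,-1.5090,0.1160,-0.3112,0.9935,-1.5519,-13.1085,-6.8181,4.8590
15,0.1600,0.3012,0.5815,-0.6558,0.0039,1.0574,-1.6104,-0.9193,0.1155,-0.3137,0.9920,-1.4453,-11.9706,-6.4080,4.6030
16,0.1600,0.3100,0.5688,-0.6628,0.0019,0.7227,-0.9337,-0.5108,0.1152,-0.3158,0.9908,-1.3313,-10.9902,-6.0447,4.4037
17,0.1600,0.3160,0.5620,-0.6665,0.0010,0.4705,-0.4571,-0.2264,0.1149,-0.3175,0.9899,-1.2140,-10.1441,-5.7242,4.2461
18,0.1600,0.3197,0.5591,-0.6677,0.0006,0.2795,-0.1213,-0.0288,0.1146,-0.3189,0.9892,-1.0977,-9.4126,-5.4422,4.1194
19,0.1601,0.3218,0.5589,-0.6675,0.0007,0.1518,0.0599,0.0661,0.1145,-0.3200,0.9887,-0.9863,-8.7788,-5.1922,4.0275
20,0.1601,0.3229,0.5600,-0.6666,0.0008,0.0643,0.1523,0.1063,0.1143,-0.3208,0.9883,-0.8837,-8.2274,-4.9694,3.9544
21,0.1601,0.3232,0.5618,-0.6654,0.0008,-0.0035,0.2129,0.1297,0.1143,-0.3214,0.9881,-0.7905,-7.7482,-4.7743,3.8921
22,0.1601,0.3229,0.5641,-0.6641,0.0005,-0.0522,0.2417,0.1370,0.1142,-0.3217,0.9879,-0.7071,-7.3361,-4.6034,3.8385
23,0.1601,0.3222,0.5666,-0.6627,0.0002,-0.0901,0.2576,0.1385,0.1143,-0.3219,0.9878,-0.6332,-6.9775,-4.4539,3.7920
24,0.1601,0.3212,0.5692,-0.6613,-0.0001,-0.1199,0.2659,0.1369,0.1143,-0.3219,0.9878,-0.5680,-6.6649,-4.3232,3.7514
25,0.1601,0.3198,0.5719,-0.6600,-0.0003,-0.1434,0.2690,0.1336,0.1144,-0.3218,0.9879,-0.5110,-6.3924,-4.2091,3.7161
26,0.1601,0.3183,0.5746,-0.6587,-0.0005,-0.1616,0.2685,0.1292,0.1145,-0.3215,0.9880,-0.4614,-6.1550,-4.1096,3.6852
27,0.1601,0.3166,0.5773,-0.6574,-0.0007,-0.1755,0.2656,0.1245,0.1146,-0.3212,0.9882,-0.4184,-5.9481,-4.0228,3.6583
28,0.1601,0.3148,0.5799,-0.6562,-0.0008,-0.1860,0.2613,0.1197,0.1147,-0.3208,0.9883,-0.3814,-5.7679,-3.9472,3.6347
29,0.1601,0.3129,0.5825,-0.6550,-0.0010,-0.1936,0.2560,0.1150,0.1148,-0.3203,0.9885,-0.3498,-5.6111,-3.8815,3.6142
30,0.1600,0.3110,0.5850,-0.6539,-0.0010,-0.1988,0.2503,0.1106,0.1149,-0.3198,0.9888,-0.3229,-5.4748,-3.8245,3.5963
31,0.1600,0.3090,0.5875,-0.6528,-0.0011,-0.2022,0.2443,0.1065,0.1151,-0.3193,0.9890,-0.3003,-5.3562,-3.7751,3.5807
32,0.1600,0.3069,0.5899,-0.6517,-0.0011,-0.2040,0.2382,0.1028,0.1152,-0.3187,0.9893,-0.2813,-5.2532,-3.7323,3.5671
33,0.1600,0.3049,0.5923,-0.6507,-0.0011,-0.2044,0.2323,0.0995,0.1154,-0.3181,0.9895,-0.2656,-5.1639,-3.6953,3.5554
34,0.1600,0.3028,0.5945,-0.6497,-0.0011,-0.2038,0.2265,0.0964,0.1155,-0.3175,0.9898,-0.2527,-5.0864,-3.6634,3.5452
35,0.1600,0.3008,0.5968,-0.6488,-0.0010,-0.2023,0.2209,0.0937,0.1156,-0.3169,0.9901,-0.2423,-5.0193,-3.6360,3.5365
36,0.1600,0.2988,0.5990,-0.6479,-0.0010,-0.2001,0.2156,0.0913,0.1158,-0.3162,0.9903,-0.2341,-4.9613,-3.6125,3.5290
37,0.1600,0.2968,0.6011,-0.6470,-0.0009,-0.1974,0.2105,0.0891,0.1159,-0.3156,0.9906,-0.2277,-4.9111,-3.5924,3.5226
38,0.1600,0.2949,0.6032,-0.6461,-0.0008,-0.1941,0.2056,0.0871,0.1160,-0.3150,0.9909,,,,


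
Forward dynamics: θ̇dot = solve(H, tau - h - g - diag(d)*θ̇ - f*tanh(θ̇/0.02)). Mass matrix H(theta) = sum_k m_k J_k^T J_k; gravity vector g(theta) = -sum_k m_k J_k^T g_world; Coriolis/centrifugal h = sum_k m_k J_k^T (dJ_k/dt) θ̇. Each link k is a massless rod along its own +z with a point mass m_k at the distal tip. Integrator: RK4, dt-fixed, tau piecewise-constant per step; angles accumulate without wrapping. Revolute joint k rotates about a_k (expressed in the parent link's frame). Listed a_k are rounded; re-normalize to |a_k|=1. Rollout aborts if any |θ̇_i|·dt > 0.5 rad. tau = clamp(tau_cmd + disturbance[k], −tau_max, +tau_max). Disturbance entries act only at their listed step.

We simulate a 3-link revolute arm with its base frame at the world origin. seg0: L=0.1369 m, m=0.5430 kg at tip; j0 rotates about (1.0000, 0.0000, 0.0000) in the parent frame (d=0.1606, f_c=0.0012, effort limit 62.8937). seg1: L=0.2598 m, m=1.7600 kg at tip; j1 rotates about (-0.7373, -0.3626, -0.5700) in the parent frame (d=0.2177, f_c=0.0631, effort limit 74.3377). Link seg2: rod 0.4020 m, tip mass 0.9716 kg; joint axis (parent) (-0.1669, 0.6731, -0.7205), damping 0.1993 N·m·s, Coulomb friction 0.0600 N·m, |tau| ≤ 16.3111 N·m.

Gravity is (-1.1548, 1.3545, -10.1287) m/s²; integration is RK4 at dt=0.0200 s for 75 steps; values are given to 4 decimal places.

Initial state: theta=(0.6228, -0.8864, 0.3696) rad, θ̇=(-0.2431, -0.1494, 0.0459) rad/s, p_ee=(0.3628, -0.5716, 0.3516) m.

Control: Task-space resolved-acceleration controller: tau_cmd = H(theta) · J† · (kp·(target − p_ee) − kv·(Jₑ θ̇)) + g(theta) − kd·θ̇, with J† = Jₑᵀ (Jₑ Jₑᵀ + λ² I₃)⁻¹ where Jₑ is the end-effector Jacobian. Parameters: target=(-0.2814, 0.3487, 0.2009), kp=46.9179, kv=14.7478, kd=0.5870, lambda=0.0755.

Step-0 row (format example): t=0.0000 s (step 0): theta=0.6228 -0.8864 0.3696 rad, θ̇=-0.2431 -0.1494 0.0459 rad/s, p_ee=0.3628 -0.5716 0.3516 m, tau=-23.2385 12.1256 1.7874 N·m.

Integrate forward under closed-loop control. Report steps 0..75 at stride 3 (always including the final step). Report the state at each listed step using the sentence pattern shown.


t=0.0600 s (step 3): theta=0.5942 -0.8668 0.4063 rad, θ̇=-0.6502 0.6669 0.9173 rad/s, p_ee=0.3638 -0.5552 0.3751 m, tau=-13.7893 8.2859 0.3792 N·m.
t=0.1200 s (step 6): theta=0.5562 -0.8062 0.4772 rad, θ̇=-0.5640 1.3898 1.4698 rad/s, p_ee=0.3588 -0.5285 0.4160 m, tau=-10.5842 7.4230 -0.2397 N·m.
t=0.1800 s (step 9): theta=0.5301 -0.6963 0.5821 rad, θ̇=-0.3027 2.3041 2.0181 rad/s, p_ee=0.3468 -0.4980 0.4607 m, tau=-10.5274 7.5265 -0.7064 N·m.
t=0.2400 s (step 12): theta=0.5162 -0.5304 0.7121 rad, θ̇=-0.1919 3.2287 2.2879 rad/s, p_ee=0.3259 -0.4642 0.5065 m, tau=-12.5199 7.7671 -1.0376 N·m.
t=0.3000 s (step 15): theta=0.5003 -0.3149 0.8485 rad, θ̇=-0.3704 3.9412 2.2723 rad/s, p_ee=0.2963 -0.4216 0.5553 m, tau=-14.1020 7.4517 -1.2302 N·m.
t=0.3600 s (step 18): theta=0.4666 -0.0647 0.9826 rad, θ̇=-0.7719 4.3835 2.2527 rad/s, p_ee=0.2615 -0.3607 0.6074 m, tau=-13.1624 6.2279 -1.1779 N·m.
t=0.4200 s (step 21): theta=0.4039 0.2033 1.1227 rad, θ̇=-1.3526 4.5046 2.4969 rad/s, p_ee=0.2270 -0.2741 0.6560 m, tau=-9.4693 4.2475 -0.7089 N·m.
t=0.4800 s (step 24): theta=0.2987 0.4654 1.2930 rad, θ̇=-2.2332 4.1183 3.3062 rad/s, p_ee=0.1975 -0.1628 0.6886 m, tau=-3.9942 2.0666 0.1557 N·m.
t=0.5400 s (step 27): theta=0.1293 0.6823 1.5292 rad, θ̇=-3.4269 2.9884 4.5324 rad/s, p_ee=0.1700 -0.0377 0.6947 m, tau=3.8812 -0.9916 1.2640 N·m.
t=0.6000 s (step 30): theta=-0.0883 0.8302 1.8010 rad, θ̇=-3.5586 2.1148 4.2210 rad/s, p_ee=0.1309 0.0868 0.6766 m, tau=13.3130 -6.2454 2.3773 N·m.
t=0.6600 s (step 33): theta=-0.2780 0.9460 2.0206 rad, θ̇=-2.7476 1.7614 3.1717 rad/s, p_ee=0.0820 0.1968 0.6433 m, tau=16.8430 -8.9700 2.3485 N·m.
t=0.7200 s (step 36): theta=-0.4207 1.0402 2.1898 rad, θ̇=-2.0386 1.3905 2.5390 rad/s, p_ee=0.0343 0.2818 0.6015 m, tau=16.7795 -9.3633 1.7148 N·m.
t=0.7800 s (step 39): theta=-0.5261 1.1146 2.3294 rad, θ̇=-1.5022 1.1009 2.1544 rad/s, p_ee=-0.0087 0.3426 0.5581 m, tau=15.9175 -9.1252 1.0682 N·m.
t=0.8400 s (step 42): theta=-0.6034 1.1744 2.4499 rad, θ̇=-1.0948 0.9007 1.8858 rad/s, p_ee=-0.0472 0.3848 0.5172 m, tau=15.0934 -8.8226 0.5201 N·m.
t=0.9000 s (step 45): theta=-0.6591 1.2242 2.5562 rad, θ̇=-0.7771 0.7668 1.6740 rad/s, p_ee=-0.0815 0.4136 0.4803 m, tau=14.4431 -8.5699 0.0678 N·m.
t=0.9600 s (step 48): theta=-0.6977 1.2675 2.6510 rad, θ̇=-0.5215 0.6793 1.4946 rad/s, p_ee=-0.1120 0.4327 0.4477 m, tau=13.9384 -8.3681 -0.3078 N·m.
t=1.0200 s (step 51): theta=-0.7225 1.3066 2.7356 rad, θ̇=-0.3096 0.6251 1.3371 rad/s, p_ee=-0.1391 0.4450 0.4194 m, tau=13.5342 -8.2006 -0.6235 N·m.
t=1.0800 s (step 54): theta=-0.7355 1.3432 2.8114 rad, θ̇=-0.1294 0.5956 1.1974 rad/s, p_ee=-0.1630 0.4522 0.3949 m, tau=13.1973 -8.0543 -0.8921 N·m.
t=1.1400 s (step 57): theta=-0.7384 1.3786 2.8793 rad, θ̇=0.0267 0.5843 1.0737 rad/s, p_ee=-0.1841 0.4559 0.3738 m, tau=12.9070 -7.9211 -1.1238 N·m.
t=1.2000 s (step 60): theta=-0.7326 1.4137 2.9403 rad, θ̇=0.1647 0.5872 0.9646 rad/s, p_ee=-0.2026 0.4569 0.3558 m, tau=12.6507 -7.7970 -1.3258 N·m.
t=1.2600 s (step 63): theta=-0.7189 1.4494 2.9951 rad, θ̇=0.2890 0.6016 0.8696 rad/s, p_ee=-0.2189 0.4560 0.3405 m, tau=12.4177 -7.6789 -1.5047 N·m.
t=1.3200 s (step 66): theta=-0.6981 1.4861 3.0447 rad, θ̇=0.4019 0.6238 0.7885 rad/s, p_ee=-0.2330 0.4537 0.3275 m, tau=12.2013 -7.5643 -1.6650 N·m.
t=1.3800 s (step 69): theta=-0.6709 1.5244 3.0898 rad, θ̇=0.5050 0.6507 0.7211 rad/s, p_ee=-0.2452 0.4503 0.3164 m, tau=11.9954 -7.4516 -1.8102 N·m.
t=1.4400 s (step 72): theta=-0.6377 1.5643 3.1313 rad, θ̇=0.5989 0.6788 0.6674 rad/s, p_ee=-0.2557 0.4461 0.3068 m, tau=11.7944 -7.3397 -1.9424 N·m.
t=1.5000 s (step 75): theta=-0.5992 1.6059 3.1700 rad, θ̇=0.6829 0.7046 0.6269 rad/s, p_ee=-0.2646 0.4414 0.2987 m.


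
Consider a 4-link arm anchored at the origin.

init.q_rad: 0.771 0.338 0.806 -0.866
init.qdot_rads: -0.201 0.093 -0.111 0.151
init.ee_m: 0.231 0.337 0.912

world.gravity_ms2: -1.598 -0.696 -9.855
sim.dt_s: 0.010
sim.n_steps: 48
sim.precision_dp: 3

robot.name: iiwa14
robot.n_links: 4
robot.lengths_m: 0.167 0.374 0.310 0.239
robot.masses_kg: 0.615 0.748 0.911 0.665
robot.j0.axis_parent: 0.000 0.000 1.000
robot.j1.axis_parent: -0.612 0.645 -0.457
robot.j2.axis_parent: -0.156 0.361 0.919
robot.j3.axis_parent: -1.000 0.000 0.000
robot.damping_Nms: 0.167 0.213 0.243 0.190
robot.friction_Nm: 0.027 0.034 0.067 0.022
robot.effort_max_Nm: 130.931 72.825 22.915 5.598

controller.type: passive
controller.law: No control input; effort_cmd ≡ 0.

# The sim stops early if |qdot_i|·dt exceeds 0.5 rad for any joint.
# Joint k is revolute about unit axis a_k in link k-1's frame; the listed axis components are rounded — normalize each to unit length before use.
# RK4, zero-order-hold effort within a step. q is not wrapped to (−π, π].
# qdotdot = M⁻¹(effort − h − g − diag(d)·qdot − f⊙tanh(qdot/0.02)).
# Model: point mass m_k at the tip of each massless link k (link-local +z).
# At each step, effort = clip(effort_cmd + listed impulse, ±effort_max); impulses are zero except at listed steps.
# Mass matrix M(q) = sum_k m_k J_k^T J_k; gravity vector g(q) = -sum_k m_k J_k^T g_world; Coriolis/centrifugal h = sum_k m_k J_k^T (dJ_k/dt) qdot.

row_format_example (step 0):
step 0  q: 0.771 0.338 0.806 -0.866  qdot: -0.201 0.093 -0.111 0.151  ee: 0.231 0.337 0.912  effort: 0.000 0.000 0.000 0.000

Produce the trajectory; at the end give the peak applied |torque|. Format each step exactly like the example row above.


step 1  q: 0.770 0.339 0.805 -0.867  qdot: -0.087 0.114 -0.004 -0.254  ee: 0.231 0.337 0.912  effort: 0.000 0.000 0.000 0.000
step 2  q: 0.769 0.340 0.806 -0.871  qdot: 0.030 0.149 0.052 -0.629  ee: 0.232 0.337 0.910  effort: 0.000 0.000 0.000 0.000
step 3  q: 0.770 0.342 0.807 -0.879  qdot: 0.133 0.185 0.108 -0.969  ee: 0.233 0.338 0.909  effort: 0.000 0.000 0.000 0.000
step 4  q: 0.772 0.344 0.808 -0.890  qdot: 0.225 0.222 0.164 -1.280  ee: 0.235 0.338 0.906  effort: 0.000 0.000 0.000 0.000
step 5  q: 0.775 0.346 0.810 -0.905  qdot: 0.308 0.260 0.219 -1.566  ee: 0.236 0.339 0.903  effort: 0.000 0.000 0.000 0.000
step 6  q: 0.778 0.349 0.812 -0.922  qdot: 0.380 0.298 0.275 -1.828  ee: 0.238 0.339 0.899  effort: 0.000 0.000 0.000 0.000
step 7  q: 0.782 0.352 0.815 -0.941  qdot: 0.443 0.339 0.330 -2.069  ee: 0.239 0.340 0.895  effort: 0.000 0.000 0.000 0.000
step 8  q: 0.787 0.356 0.819 -0.963  qdot: 0.497 0.380 0.385 -2.291  ee: 0.241 0.341 0.890  effort: 0.000 0.000 0.000 0.000
step 9  q: 0.792 0.360 0.823 -0.987  qdot: 0.542 0.423 0.440 -2.495  ee: 0.242 0.343 0.884  effort: 0.000 0.000 0.000 0.000
step 10  q: 0.798 0.364 0.828 -1.013  qdot: 0.580 0.468 0.495 -2.683  ee: 0.244 0.344 0.878  effort: 0.000 0.000 0.000 0.000
step 11  q: 0.804 0.369 0.833 -1.040  qdot: 0.610 0.514 0.552 -2.856  ee: 0.246 0.346 0.871  effort: 0.000 0.000 0.000 0.000
step 12  q: 0.810 0.375 0.839 -1.070  qdot: 0.633 0.562 0.611 -3.016  ee: 0.247 0.347 0.863  effort: 0.000 0.000 0.000 0.000
step 13  q: 0.816 0.381 0.845 -1.101  qdot: 0.650 0.612 0.673 -3.164  ee: 0.249 0.349 0.855  effort: 0.000 0.000 0.000 0.000
step 14  q: 0.823 0.387 0.852 -1.133  qdot: 0.660 0.663 0.738 -3.300  ee: 0.250 0.352 0.846  effort: 0.000 0.000 0.000 0.000
step 15  q: 0.829 0.394 0.860 -1.167  qdot: 0.666 0.717 0.806 -3.424  ee: 0.252 0.354 0.837  effort: 0.000 0.000 0.000 0.000
step 16  q: 0.836 0.401 0.868 -1.201  qdot: 0.666 0.772 0.878 -3.538  ee: 0.253 0.357 0.827  effort: 0.000 0.000 0.000 0.000
step 17  q: 0.843 0.409 0.877 -1.237  qdot: 0.662 0.829 0.956 -3.641  ee: 0.254 0.359 0.817  effort: 0.000 0.000 0.000 0.000
step 18  q: 0.849 0.418 0.887 -1.274  qdot: 0.654 0.888 1.038 -3.734  ee: 0.255 0.362 0.806  effort: 0.000 0.000 0.000 0.000
step 19  q: 0.856 0.427 0.898 -1.312  qdot: 0.642 0.949 1.125 -3.817  ee: 0.255 0.365 0.794  effort: 0.000 0.000 0.000 0.000
step 20  q: 0.862 0.437 0.910 -1.351  qdot: 0.629 1.013 1.218 -3.890  ee: 0.256 0.368 0.782  effort: 0.000 0.000 0.000 0.000
step 21  q: 0.868 0.447 0.923 -1.390  qdot: 0.613 1.079 1.316 -3.951  ee: 0.256 0.371 0.769  effort: 0.000 0.000 0.000 0.000
step 22  q: 0.874 0.459 0.936 -1.430  qdot: 0.596 1.149 1.421 -4.002  ee: 0.256 0.375 0.756  effort: 0.000 0.000 0.000 0.000
step 23  q: 0.880 0.470 0.951 -1.470  qdot: 0.579 1.221 1.530 -4.041  ee: 0.255 0.378 0.742  effort: 0.000 0.000 0.000 0.000
step 24  q: 0.886 0.483 0.967 -1.510  qdot: 0.561 1.296 1.645 -4.069  ee: 0.255 0.382 0.728  effort: 0.000 0.000 0.000 0.000
step 25  q: 0.892 0.496 0.984 -1.551  qdot: 0.545 1.375 1.765 -4.083  ee: 0.254 0.386 0.714  effort: 0.000 0.000 0.000 0.000
step 26  q: 0.897 0.510 1.002 -1.592  qdot: 0.530 1.458 1.889 -4.085  ee: 0.252 0.390 0.698  effort: 0.000 0.000 0.000 0.000
step 27  q: 0.902 0.525 1.022 -1.633  qdot: 0.518 1.545 2.018 -4.072  ee: 0.250 0.394 0.683  effort: 0.000 0.000 0.000 0.000
step 28  q: 0.907 0.541 1.043 -1.673  qdot: 0.510 1.637 2.149 -4.044  ee: 0.248 0.398 0.667  effort: 0.000 0.000 0.000 0.000
step 29  q: 0.912 0.558 1.065 -1.714  qdot: 0.505 1.734 2.281 -4.000  ee: 0.246 0.402 0.650  effort: 0.000 0.000 0.000 0.000
step 30  q: 0.917 0.576 1.088 -1.753  qdot: 0.506 1.836 2.414 -3.940  ee: 0.243 0.407 0.633  effort: 0.000 0.000 0.000 0.000
step 31  q: 0.922 0.595 1.113 -1.792  qdot: 0.513 1.945 2.545 -3.863  ee: 0.240 0.411 0.616  effort: 0.000 0.000 0.000 0.000
step 32  q: 0.928 0.615 1.139 -1.830  qdot: 0.526 2.061 2.673 -3.767  ee: 0.236 0.416 0.599  effort: 0.000 0.000 0.000 0.000
step 33  q: 0.933 0.636 1.166 -1.868  qdot: 0.548 2.183 2.793 -3.653  ee: 0.232 0.421 0.581  effort: 0.000 0.000 0.000 0.000
step 34  q: 0.939 0.659 1.195 -1.903  qdot: 0.578 2.313 2.905 -3.519  ee: 0.228 0.426 0.563  effort: 0.000 0.000 0.000 0.000
step 35  q: 0.945 0.683 1.225 -1.938  qdot: 0.617 2.451 3.005 -3.366  ee: 0.224 0.431 0.545  effort: 0.000 0.000 0.000 0.000
step 36  q: 0.951 0.708 1.255 -1.971  qdot: 0.667 2.597 3.088 -3.194  ee: 0.219 0.436 0.526  effort: 0.000 0.000 0.000 0.000
step 37  q: 0.958 0.734 1.286 -2.002  qdot: 0.728 2.751 3.153 -3.002  ee: 0.214 0.441 0.507  effort: 0.000 0.000 0.000 0.000
step 38  q: 0.966 0.763 1.318 -2.031  qdot: 0.799 2.914 3.195 -2.792  ee: 0.209 0.447 0.488  effort: 0.000 0.000 0.000 0.000
step 39  q: 0.974 0.793 1.350 -2.057  qdot: 0.883 3.086 3.212 -2.564  ee: 0.204 0.452 0.469  effort: 0.000 0.000 0.000 0.000
step 40  q: 0.983 0.825 1.382 -2.082  qdot: 0.978 3.265 3.201 -2.319  ee: 0.199 0.458 0.449  effort: 0.000 0.000 0.000 0.000
step 41  q: 0.994 0.858 1.414 -2.104  qdot: 1.086 3.453 3.161 -2.059  ee: 0.194 0.463 0.429  effort: 0.000 0.000 0.000 0.000
step 42  q: 1.005 0.894 1.445 -2.123  qdot: 1.205 3.647 3.090 -1.784  ee: 0.189 0.469 0.409  effort: 0.000 0.000 0.000 0.000
step 43  q: 1.018 0.931 1.476 -2.139  qdot: 1.335 3.848 2.989 -1.496  ee: 0.184 0.475 0.388  effort: 0.000 0.000 0.000 0.000
step 44  q: 1.032 0.971 1.505 -2.153  qdot: 1.477 4.056 2.858 -1.196  ee: 0.179 0.480 0.367  effort: 0.000 0.000 0.000 0.000
step 45  q: 1.047 1.012 1.533 -2.163  qdot: 1.629 4.268 2.702 -0.885  ee: 0.175 0.486 0.346  effort: 0.000 0.000 0.000 0.000
step 46  q: 1.064 1.056 1.559 -2.171  qdot: 1.793 4.485 2.522 -0.563  ee: 0.171 0.491 0.324  effort: 0.000 0.000 0.000 0.000
step 47  q: 1.083 1.102 1.583 -2.175  qdot: 1.967 4.706 2.323 -0.231  ee: 0.167 0.497 0.301  effort: 0.000 0.000 0.000 0.000
step 48  q: 1.104 1.150 1.605 -2.175  qdot: 2.152 4.931 2.110 0.108  ee: 0.163 0.502 0.278
max |effort| (N·m): 0.000


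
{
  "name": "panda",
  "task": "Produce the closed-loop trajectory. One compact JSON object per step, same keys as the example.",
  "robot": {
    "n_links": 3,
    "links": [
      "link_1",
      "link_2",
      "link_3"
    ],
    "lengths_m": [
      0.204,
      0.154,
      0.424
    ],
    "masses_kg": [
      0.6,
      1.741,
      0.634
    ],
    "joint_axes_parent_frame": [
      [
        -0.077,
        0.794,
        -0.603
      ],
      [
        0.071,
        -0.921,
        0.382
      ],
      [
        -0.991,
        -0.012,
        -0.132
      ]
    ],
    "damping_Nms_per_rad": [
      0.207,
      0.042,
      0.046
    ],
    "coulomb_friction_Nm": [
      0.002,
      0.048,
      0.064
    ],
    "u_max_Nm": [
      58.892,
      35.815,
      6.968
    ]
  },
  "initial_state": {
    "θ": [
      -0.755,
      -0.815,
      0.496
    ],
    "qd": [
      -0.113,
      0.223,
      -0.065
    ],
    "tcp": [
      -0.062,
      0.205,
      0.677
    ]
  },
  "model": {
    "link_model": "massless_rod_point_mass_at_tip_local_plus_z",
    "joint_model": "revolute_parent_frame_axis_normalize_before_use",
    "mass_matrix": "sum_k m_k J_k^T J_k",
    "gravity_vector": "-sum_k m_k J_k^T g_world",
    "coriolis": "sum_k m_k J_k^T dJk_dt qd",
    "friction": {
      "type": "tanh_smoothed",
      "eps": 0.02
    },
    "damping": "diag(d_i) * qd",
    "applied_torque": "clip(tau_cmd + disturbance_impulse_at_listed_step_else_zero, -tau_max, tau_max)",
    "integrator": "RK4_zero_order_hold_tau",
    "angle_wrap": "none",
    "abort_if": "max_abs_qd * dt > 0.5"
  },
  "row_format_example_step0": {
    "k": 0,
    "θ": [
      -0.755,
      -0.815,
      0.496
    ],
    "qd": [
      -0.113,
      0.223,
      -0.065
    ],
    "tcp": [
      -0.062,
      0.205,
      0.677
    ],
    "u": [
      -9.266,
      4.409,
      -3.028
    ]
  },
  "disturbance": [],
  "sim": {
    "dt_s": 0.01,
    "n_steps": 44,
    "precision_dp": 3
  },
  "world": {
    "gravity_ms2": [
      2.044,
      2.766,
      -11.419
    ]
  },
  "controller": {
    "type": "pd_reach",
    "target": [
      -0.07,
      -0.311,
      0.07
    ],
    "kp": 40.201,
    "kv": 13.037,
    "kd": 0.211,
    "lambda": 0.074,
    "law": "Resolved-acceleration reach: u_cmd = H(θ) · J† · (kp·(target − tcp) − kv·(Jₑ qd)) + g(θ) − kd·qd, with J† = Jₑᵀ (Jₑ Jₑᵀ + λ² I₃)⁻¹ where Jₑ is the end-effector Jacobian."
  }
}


{"k":1,"\u03b8":[-0.763,-0.821,0.493],"qd":[-1.415,-1.329,-0.482],"tcp":[-0.063,0.204,0.676],"u":[-8.413,4.594,-2.85]}
{"k":2,"\u03b8":[-0.782,-0.84,0.487],"qd":[-2.43,-2.495,-0.809],"tcp":[-0.065,0.202,0.675],"u":[-7.546,4.589,-2.715]}
{"k":3,"\u03b8":[-0.81,-0.869,0.477],"qd":[-3.222,-3.362,-1.072],"tcp":[-0.067,0.199,0.673],"u":[-6.673,4.453,-2.612]}
{"k":4,"\u03b8":[-0.846,-0.906,0.466],"qd":[-3.843,-4.0,-1.287],"tcp":[-0.07,0.195,0.671],"u":[-5.808,4.233,-2.532]}
{"k":5,"\u03b8":[-0.887,-0.948,0.452],"qd":[-4.333,-4.465,-1.466],"tcp":[-0.072,0.191,0.667],"u":[-4.964,3.961,-2.468]}
{"k":6,"\u03b8":[-0.932,-0.995,0.436],"qd":[-4.722,-4.8,-1.617],"tcp":[-0.075,0.187,0.664],"u":[-4.152,3.665,-2.418]}
{"k":7,"\u03b8":[-0.981,-1.044,0.42],"qd":[-5.033,-5.038,-1.743],"tcp":[-0.078,0.182,0.66],"u":[-3.381,3.362,-2.376]}
{"k":8,"\u03b8":[-1.032,-1.095,0.402],"qd":[-5.284,-5.203,-1.848],"tcp":[-0.082,0.177,0.655],"u":[-2.658,3.066,-2.342]}
{"k":9,"\u03b8":[-1.086,-1.148,0.383],"qd":[-5.488,-5.312,-1.936],"tcp":[-0.085,0.171,0.65],"u":[-1.987,2.783,-2.312]}
{"k":10,"\u03b8":[-1.142,-1.201,0.363],"qd":[-5.654,-5.379,-2.007],"tcp":[-0.089,0.165,0.645],"u":[-1.368,2.52,-2.285]}
{"k":11,"\u03b8":[-1.199,-1.255,0.343],"qd":[-5.79,-5.414,-2.064],"tcp":[-0.093,0.159,0.639],"u":[-0.803,2.277,-2.26]}
{"k":12,"\u03b8":[-1.257,-1.309,0.322],"qd":[-5.902,-5.424,-2.107],"tcp":[-0.097,0.153,0.633],"u":[-0.291,2.055,-2.236]}
{"k":13,"\u03b8":[-1.317,-1.363,0.301],"qd":[-5.993,-5.416,-2.139],"tcp":[-0.102,0.146,0.627],"u":[0.17,1.854,-2.212]}
{"k":14,"\u03b8":[-1.377,-1.418,0.279],"qd":[-6.069,-5.394,-2.161],"tcp":[-0.106,0.139,0.621],"u":[0.582,1.672,-2.188]}
{"k":15,"\u03b8":[-1.438,-1.471,0.257],"qd":[-6.132,-5.361,-2.172],"tcp":[-0.11,0.132,0.615],"u":[0.948,1.506,-2.163]}
{"k":16,"\u03b8":[-1.5,-1.525,0.236],"qd":[-6.183,-5.321,-2.175],"tcp":[-0.114,0.125,0.608],"u":[1.271,1.356,-2.138]}
{"k":17,"\u03b8":[-1.562,-1.578,0.214],"qd":[-6.226,-5.274,-2.171],"tcp":[-0.118,0.118,0.601],"u":[1.553,1.219,-2.112]}
{"k":18,"\u03b8":[-1.624,-1.63,0.192],"qd":[-6.261,-5.224,-2.159],"tcp":[-0.122,0.111,0.595],"u":[1.797,1.092,-2.085]}
{"k":19,"\u03b8":[-1.687,-1.682,0.171],"qd":[-6.291,-5.171,-2.142],"tcp":[-0.126,0.104,0.588],"u":[2.005,0.974,-2.058]}
{"k":20,"\u03b8":[-1.75,-1.734,0.149],"qd":[-6.316,-5.117,-2.12],"tcp":[-0.13,0.096,0.581],"u":[2.181,0.863,-2.031]}
{"k":21,"\u03b8":[-1.813,-1.784,0.128],"qd":[-6.337,-5.063,-2.093],"tcp":[-0.134,0.089,0.574],"u":[2.327,0.758,-2.003]}
{"k":22,"\u03b8":[-1.877,-1.835,0.108],"qd":[-6.355,-5.008,-2.062],"tcp":[-0.138,0.081,0.567],"u":[2.445,0.656,-1.975]}
{"k":23,"\u03b8":[-1.94,-1.885,0.087],"qd":[-6.371,-4.955,-2.028],"tcp":[-0.141,0.074,0.561],"u":[2.537,0.557,-1.947]}
{"k":24,"\u03b8":[-2.004,-1.934,0.067],"qd":[-6.384,-4.902,-1.991],"tcp":[-0.145,0.067,0.554],"u":[2.605,0.46,-1.919]}
{"k":25,"\u03b8":[-2.068,-1.983,0.047],"qd":[-6.396,-4.852,-1.952],"tcp":[-0.148,0.059,0.547],"u":[2.65,0.364,-1.892]}
{"k":26,"\u03b8":[-2.132,-2.031,0.028],"qd":[-6.407,-4.803,-1.91],"tcp":[-0.151,0.052,0.541],"u":[2.676,0.268,-1.865]}
{"k":27,"\u03b8":[-2.196,-2.079,0.009],"qd":[-6.416,-4.757,-1.868],"tcp":[-0.154,0.045,0.534],"u":[2.682,0.171,-1.838]}
{"k":28,"\u03b8":[-2.26,-2.126,-0.009],"qd":[-6.425,-4.712,-1.824],"tcp":[-0.157,0.038,0.528],"u":[2.671,0.075,-1.812]}
{"k":29,"\u03b8":[-2.325,-2.173,-0.027],"qd":[-6.431,-4.67,-1.78],"tcp":[-0.159,0.031,0.522],"u":[2.644,-0.022,-1.786]}
{"k":30,"\u03b8":[-2.389,-2.22,-0.045],"qd":[-6.437,-4.63,-1.735],"tcp":[-0.162,0.024,0.516],"u":[2.601,-0.119,-1.761]}
{"k":31,"\u03b8":[-2.453,-2.266,-0.062],"qd":[-6.44,-4.592,-1.689],"tcp":[-0.164,0.017,0.51],"u":[2.545,-0.216,-1.737]}
{"k":32,"\u03b8":[-2.518,-2.311,-0.079],"qd":[-6.441,-4.555,-1.644],"tcp":[-0.166,0.01,0.505],"u":[2.476,-0.312,-1.713]}
{"k":33,"\u03b8":[-2.582,-2.357,-0.095],"qd":[-6.439,-4.52,-1.598],"tcp":[-0.169,0.004,0.499],"u":[2.395,-0.406,-1.69]}
{"k":34,"\u03b8":[-2.647,-2.402,-0.111],"qd":[-6.433,-4.486,-1.553],"tcp":[-0.171,-0.003,0.494],"u":[2.304,-0.497,-1.668]}
{"k":35,"\u03b8":[-2.711,-2.447,-0.126],"qd":[-6.422,-4.453,-1.508],"tcp":[-0.172,-0.009,0.489],"u":[2.203,-0.584,-1.646]}
{"k":36,"\u03b8":[-2.775,-2.491,-0.141],"qd":[-6.404,-4.418,-1.463],"tcp":[-0.174,-0.016,0.485],"u":[2.094,-0.665,-1.625]}
{"k":37,"\u03b8":[-2.839,-2.535,-0.155],"qd":[-6.379,-4.382,-1.419],"tcp":[-0.176,-0.022,0.48],"u":[1.977,-0.738,-1.605]}
{"k":38,"\u03b8":[-2.903,-2.579,-0.169],"qd":[-6.344,-4.343,-1.376],"tcp":[-0.177,-0.028,0.476],"u":[1.855,-0.8,-1.585]}
{"k":39,"\u03b8":[-2.966,-2.622,-0.183],"qd":[-6.297,-4.299,-1.334],"tcp":[-0.179,-0.033,0.472],"u":[1.729,-0.849,-1.565]}
{"k":40,"\u03b8":[-3.029,-2.665,-0.196],"qd":[-6.235,-4.248,-1.292],"tcp":[-0.18,-0.039,0.469],"u":[1.599,-0.883,-1.546]}
{"k":41,"\u03b8":[-3.091,-2.707,-0.209],"qd":[-6.155,-4.188,-1.251],"tcp":[-0.181,-0.045,0.466],"u":[1.468,-0.897,-1.527]}
{"k":42,"\u03b8":[-3.152,-2.748,-0.221],"qd":[-6.055,-4.115,-1.212],"tcp":[-0.183,-0.05,0.463],"u":[1.337,-0.89,-1.509]}
{"k":43,"\u03b8":[-3.212,-2.789,-0.233],"qd":[-5.931,-4.028,-1.174],"tcp":[-0.184,-0.055,0.46],"u":[1.208,-0.86,-1.491]}
{"k":44,"\u03b8":[-3.27,-2.829,-0.244],"qd":[-5.78,-3.923,-1.138],"tcp":[-0.185,-0.06,0.458]}
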